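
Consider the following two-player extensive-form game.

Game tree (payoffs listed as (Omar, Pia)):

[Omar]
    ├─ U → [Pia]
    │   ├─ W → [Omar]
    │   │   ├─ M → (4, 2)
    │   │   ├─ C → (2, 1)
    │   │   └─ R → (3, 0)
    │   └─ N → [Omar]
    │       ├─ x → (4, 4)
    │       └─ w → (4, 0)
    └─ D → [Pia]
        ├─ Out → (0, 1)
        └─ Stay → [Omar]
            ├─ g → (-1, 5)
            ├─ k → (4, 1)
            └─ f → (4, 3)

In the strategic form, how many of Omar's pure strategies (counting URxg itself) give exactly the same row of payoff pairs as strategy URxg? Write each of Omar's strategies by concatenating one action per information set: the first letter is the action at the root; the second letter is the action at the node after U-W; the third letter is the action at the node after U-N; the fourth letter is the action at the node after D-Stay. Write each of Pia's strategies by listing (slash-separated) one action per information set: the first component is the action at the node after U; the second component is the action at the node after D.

3

Row for URxg (columns W/Out, W/Stay, N/Out, N/Stay): (3,0) (3,0) (4,4) (4,4).
Under URxg, Omar's choice at the node after D-Stay can never be reached regardless of what Pia does, so varying those choices leaves every outcome unchanged.
Holding the reachable choices fixed and varying the unreachable one freely already gives 3 equivalent strategies.
No other strategy reproduces this row, so those 3 are the full class: URxg, URxk, URxf.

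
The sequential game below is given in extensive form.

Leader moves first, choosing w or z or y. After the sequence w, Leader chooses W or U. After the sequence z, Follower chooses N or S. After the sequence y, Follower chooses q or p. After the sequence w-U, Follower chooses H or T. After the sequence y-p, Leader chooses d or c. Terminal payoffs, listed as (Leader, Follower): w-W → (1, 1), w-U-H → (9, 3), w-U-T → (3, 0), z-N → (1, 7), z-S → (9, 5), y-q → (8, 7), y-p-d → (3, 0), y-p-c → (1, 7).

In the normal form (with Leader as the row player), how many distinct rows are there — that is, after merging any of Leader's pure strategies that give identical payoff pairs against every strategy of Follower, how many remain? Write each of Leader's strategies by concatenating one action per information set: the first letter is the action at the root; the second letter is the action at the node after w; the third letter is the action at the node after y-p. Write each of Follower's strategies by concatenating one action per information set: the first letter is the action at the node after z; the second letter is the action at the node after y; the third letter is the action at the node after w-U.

Leader has 12 pure strategies: wWd, wWc, wUd, wUc, zWd, zWc, zUd, zUc, yWd, yWc, yUd, yUc. Columns: NqH, NqT, NpH, NpT, SqH, SqT, SpH, SpT.
{wWd, wWc} → row (1,1) (1,1) (1,1) (1,1) (1,1) (1,1) (1,1) (1,1)
{wUd, wUc} → row (9,3) (3,0) (9,3) (3,0) (9,3) (3,0) (9,3) (3,0)
{zWd, zWc, zUd, zUc} → row (1,7) (1,7) (1,7) (1,7) (9,5) (9,5) (9,5) (9,5)
{yWd, yUd} → row (8,7) (8,7) (3,0) (3,0) (8,7) (8,7) (3,0) (3,0)
{yWc, yUc} → row (8,7) (8,7) (1,7) (1,7) (8,7) (8,7) (1,7) (1,7)
That's 5 distinct rows out of 12 strategies.

5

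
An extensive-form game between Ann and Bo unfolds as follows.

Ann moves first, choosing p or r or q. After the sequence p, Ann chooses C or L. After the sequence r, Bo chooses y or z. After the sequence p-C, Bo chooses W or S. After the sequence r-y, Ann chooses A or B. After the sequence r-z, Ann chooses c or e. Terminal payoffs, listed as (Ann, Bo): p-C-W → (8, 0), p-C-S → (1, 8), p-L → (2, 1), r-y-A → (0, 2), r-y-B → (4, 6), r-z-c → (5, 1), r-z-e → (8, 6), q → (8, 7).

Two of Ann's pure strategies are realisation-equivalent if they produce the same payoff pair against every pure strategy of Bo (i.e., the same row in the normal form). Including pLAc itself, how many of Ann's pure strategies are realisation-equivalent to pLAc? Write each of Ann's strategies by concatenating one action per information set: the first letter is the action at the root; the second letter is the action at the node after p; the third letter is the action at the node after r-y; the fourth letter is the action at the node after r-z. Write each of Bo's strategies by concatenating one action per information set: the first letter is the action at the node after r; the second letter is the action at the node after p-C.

Row for pLAc (columns yW, yS, zW, zS): (2,1) (2,1) (2,1) (2,1).
Under pLAc, Ann's choice at the node after r-y and at the node after r-z can never be reached regardless of what Bo does, so varying those choices leaves every outcome unchanged.
Holding the reachable choices fixed and varying the unreachable ones freely already gives 2 × 2 = 4 equivalent strategies.
No other strategy reproduces this row, so those 4 are the full class: pLAc, pLAe, pLBc, pLBe.

4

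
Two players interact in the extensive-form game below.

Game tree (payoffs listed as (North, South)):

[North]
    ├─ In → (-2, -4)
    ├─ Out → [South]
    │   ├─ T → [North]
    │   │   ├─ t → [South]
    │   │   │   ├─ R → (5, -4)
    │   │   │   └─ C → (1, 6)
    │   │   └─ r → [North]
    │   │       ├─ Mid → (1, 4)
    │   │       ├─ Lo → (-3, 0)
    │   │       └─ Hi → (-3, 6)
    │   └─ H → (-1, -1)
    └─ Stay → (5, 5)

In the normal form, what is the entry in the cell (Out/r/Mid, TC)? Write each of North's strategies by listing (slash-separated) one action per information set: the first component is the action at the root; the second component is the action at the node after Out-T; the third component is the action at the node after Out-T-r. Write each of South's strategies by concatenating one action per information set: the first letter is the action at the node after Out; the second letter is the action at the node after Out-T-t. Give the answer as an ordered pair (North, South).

(1, 4)

Trace the play path from the root:
  North plays Out
  South plays T at [Out]
  North plays r at [Out-T]
  North plays Mid at [Out-T-r]
→ terminal payoff (1, 4).
(South's choice at the node after Out-T-t is never reached on this path, so it doesn't affect the outcome.)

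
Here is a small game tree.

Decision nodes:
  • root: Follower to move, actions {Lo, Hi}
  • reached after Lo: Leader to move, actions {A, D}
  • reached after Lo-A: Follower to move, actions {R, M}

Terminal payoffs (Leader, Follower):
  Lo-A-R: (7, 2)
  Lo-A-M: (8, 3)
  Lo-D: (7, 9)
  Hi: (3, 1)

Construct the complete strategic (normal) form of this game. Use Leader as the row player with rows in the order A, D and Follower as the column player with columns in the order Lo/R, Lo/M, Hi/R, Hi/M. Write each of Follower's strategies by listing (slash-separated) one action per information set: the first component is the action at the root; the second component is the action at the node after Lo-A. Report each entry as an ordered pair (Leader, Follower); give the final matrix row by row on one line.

Row A: Lo/R→(7,2), Lo/M→(8,3), Hi/R→(3,1), Hi/M→(3,1)
Row D: Lo/R→(7,9), Lo/M→(7,9), Hi/R→(3,1), Hi/M→(3,1)

A: (7,2) (8,3) (3,1) (3,1) | D: (7,9) (7,9) (3,1) (3,1)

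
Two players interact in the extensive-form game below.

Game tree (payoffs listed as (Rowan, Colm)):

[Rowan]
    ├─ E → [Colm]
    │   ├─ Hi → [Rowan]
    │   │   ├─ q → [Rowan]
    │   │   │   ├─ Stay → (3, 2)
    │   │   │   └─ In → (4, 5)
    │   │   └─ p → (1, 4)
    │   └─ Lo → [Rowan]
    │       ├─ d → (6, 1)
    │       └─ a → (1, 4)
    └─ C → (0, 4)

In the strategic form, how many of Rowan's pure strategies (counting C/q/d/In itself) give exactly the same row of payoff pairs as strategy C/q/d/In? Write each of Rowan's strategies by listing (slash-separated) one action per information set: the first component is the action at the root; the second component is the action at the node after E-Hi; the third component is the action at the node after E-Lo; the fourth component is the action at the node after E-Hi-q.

Row for C/q/d/In (columns Hi, Lo): (0,4) (0,4).
Under C/q/d/In, Rowan's choice at the node after E-Hi and at the node after E-Lo and at the node after E-Hi-q can never be reached regardless of what Colm does, so varying those choices leaves every outcome unchanged.
Holding the reachable choices fixed and varying the unreachable ones freely already gives 2 × 2 × 2 = 8 equivalent strategies.
No other strategy reproduces this row, so those 8 are the full class: C/q/d/Stay, C/q/d/In, C/q/a/Stay, C/q/a/In, C/p/d/Stay, C/p/d/In, C/p/a/Stay, C/p/a/In.

8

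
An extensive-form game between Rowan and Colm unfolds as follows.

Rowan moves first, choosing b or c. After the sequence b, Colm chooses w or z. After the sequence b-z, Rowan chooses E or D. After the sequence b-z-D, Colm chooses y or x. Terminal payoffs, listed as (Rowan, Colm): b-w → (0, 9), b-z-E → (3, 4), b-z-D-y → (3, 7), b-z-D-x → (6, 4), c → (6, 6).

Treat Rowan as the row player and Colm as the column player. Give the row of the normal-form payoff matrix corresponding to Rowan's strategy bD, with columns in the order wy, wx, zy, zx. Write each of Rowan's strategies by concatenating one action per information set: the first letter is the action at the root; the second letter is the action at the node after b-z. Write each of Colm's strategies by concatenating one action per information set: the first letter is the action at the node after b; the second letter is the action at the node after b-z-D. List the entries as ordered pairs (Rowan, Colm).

(0,9) (0,9) (3,7) (6,4)

vs wy: Rowan plays b → Colm plays w at [b] → (0, 9)
vs wx: Rowan plays b → Colm plays w at [b] → (0, 9)
vs zy: Rowan plays b → Colm plays z at [b] → Rowan plays D at [b-z] → Colm plays y at [b-z-D] → (3, 7)
vs zx: Rowan plays b → Colm plays z at [b] → Rowan plays D at [b-z] → Colm plays x at [b-z-D] → (6, 4)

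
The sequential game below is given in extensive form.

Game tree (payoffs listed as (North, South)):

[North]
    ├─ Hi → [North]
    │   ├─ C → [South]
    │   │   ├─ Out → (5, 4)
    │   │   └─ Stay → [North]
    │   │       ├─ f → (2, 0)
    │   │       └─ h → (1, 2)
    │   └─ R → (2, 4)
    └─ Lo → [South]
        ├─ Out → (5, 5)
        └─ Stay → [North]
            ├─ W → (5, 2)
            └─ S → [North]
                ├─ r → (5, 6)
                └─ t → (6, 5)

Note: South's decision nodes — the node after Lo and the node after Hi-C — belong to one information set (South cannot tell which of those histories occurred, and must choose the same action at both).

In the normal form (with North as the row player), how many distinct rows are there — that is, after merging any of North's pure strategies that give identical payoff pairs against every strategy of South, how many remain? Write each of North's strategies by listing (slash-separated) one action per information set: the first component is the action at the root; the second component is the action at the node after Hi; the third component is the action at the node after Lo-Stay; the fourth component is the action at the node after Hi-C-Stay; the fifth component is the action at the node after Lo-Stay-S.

6

North has 32 pure strategies: Hi/C/W/f/r, Hi/C/W/f/t, Hi/C/W/h/r, Hi/C/W/h/t, Hi/C/S/f/r, Hi/C/S/f/t, Hi/C/S/h/r, Hi/C/S/h/t, Hi/R/W/f/r, Hi/R/W/f/t, Hi/R/W/h/r, Hi/R/W/h/t, Hi/R/S/f/r, Hi/R/S/f/t, Hi/R/S/h/r, Hi/R/S/h/t, Lo/C/W/f/r, Lo/C/W/f/t, Lo/C/W/h/r, Lo/C/W/h/t, Lo/C/S/f/r, Lo/C/S/f/t, Lo/C/S/h/r, Lo/C/S/h/t, Lo/R/W/f/r, Lo/R/W/f/t, Lo/R/W/h/r, Lo/R/W/h/t, Lo/R/S/f/r, Lo/R/S/f/t, Lo/R/S/h/r, Lo/R/S/h/t. Columns: Out, Stay.
{Hi/C/W/f/r, Hi/C/W/f/t, Hi/C/S/f/r, Hi/C/S/f/t} → row (5,4) (2,0)
{Hi/C/W/h/r, Hi/C/W/h/t, Hi/C/S/h/r, Hi/C/S/h/t} → row (5,4) (1,2)
{Hi/R/W/f/r, Hi/R/W/f/t, Hi/R/W/h/r, Hi/R/W/h/t, Hi/R/S/f/r, Hi/R/S/f/t, Hi/R/S/h/r, Hi/R/S/h/t} → row (2,4) (2,4)
{Lo/C/W/f/r, Lo/C/W/f/t, Lo/C/W/h/r, Lo/C/W/h/t, Lo/R/W/f/r, Lo/R/W/f/t, Lo/R/W/h/r, Lo/R/W/h/t} → row (5,5) (5,2)
{Lo/C/S/f/r, Lo/C/S/h/r, Lo/R/S/f/r, Lo/R/S/h/r} → row (5,5) (5,6)
{Lo/C/S/f/t, Lo/C/S/h/t, Lo/R/S/f/t, Lo/R/S/h/t} → row (5,5) (6,5)
That's 6 distinct rows out of 32 strategies.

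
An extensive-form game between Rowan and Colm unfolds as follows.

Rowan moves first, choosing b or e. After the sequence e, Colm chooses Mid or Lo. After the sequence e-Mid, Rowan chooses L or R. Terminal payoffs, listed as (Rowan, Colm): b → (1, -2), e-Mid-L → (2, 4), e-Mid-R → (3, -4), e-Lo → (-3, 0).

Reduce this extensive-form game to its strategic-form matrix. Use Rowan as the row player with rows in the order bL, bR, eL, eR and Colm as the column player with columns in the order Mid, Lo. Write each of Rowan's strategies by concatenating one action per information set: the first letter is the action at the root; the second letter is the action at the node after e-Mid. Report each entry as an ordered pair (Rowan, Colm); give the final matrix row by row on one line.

bL: (1,-2) (1,-2) | bR: (1,-2) (1,-2) | eL: (2,4) (-3,0) | eR: (3,-4) (-3,0)

          Mid       Lo
  bL   (1,-2)   (1,-2)
  bR   (1,-2)   (1,-2)
  eL    (2,4)   (-3,0)
  eR   (3,-4)   (-3,0)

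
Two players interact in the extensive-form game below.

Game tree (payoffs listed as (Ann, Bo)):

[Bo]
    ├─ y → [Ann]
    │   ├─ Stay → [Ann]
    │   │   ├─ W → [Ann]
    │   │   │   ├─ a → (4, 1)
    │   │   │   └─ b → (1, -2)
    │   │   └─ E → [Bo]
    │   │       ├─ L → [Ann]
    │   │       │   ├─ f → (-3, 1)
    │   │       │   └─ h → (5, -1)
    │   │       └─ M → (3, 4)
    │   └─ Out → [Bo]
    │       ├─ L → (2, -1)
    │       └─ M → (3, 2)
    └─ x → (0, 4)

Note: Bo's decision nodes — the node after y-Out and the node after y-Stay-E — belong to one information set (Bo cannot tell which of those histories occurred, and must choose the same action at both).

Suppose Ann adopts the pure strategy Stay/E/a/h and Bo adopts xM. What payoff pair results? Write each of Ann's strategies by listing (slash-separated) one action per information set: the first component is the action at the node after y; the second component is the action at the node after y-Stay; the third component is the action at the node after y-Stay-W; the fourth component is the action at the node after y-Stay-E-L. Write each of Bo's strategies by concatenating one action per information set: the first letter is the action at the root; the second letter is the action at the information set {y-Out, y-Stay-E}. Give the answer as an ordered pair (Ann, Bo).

(0, 4)

Trace the play path from the root:
  Bo plays x
→ terminal payoff (0, 4).
(Ann's choice at the node after y is never reached on this path, so it doesn't affect the outcome.)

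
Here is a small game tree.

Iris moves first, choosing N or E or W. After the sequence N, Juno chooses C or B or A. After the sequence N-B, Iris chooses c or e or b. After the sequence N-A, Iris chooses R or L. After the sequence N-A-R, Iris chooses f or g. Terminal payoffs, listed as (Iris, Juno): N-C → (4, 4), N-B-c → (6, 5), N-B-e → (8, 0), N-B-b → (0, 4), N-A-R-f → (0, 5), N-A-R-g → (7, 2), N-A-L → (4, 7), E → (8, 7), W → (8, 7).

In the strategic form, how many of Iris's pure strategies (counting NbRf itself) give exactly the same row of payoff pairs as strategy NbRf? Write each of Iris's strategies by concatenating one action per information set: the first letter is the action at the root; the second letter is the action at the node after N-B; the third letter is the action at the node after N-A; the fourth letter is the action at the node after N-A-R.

1

Row for NbRf (columns C, B, A): (4,4) (0,4) (0,5).
Every one of Iris's information sets is on the play path for some reply by Juno when Iris follows NbRf.
Changing the action at any of them therefore changes at least one column, so only NbRf itself gives this row.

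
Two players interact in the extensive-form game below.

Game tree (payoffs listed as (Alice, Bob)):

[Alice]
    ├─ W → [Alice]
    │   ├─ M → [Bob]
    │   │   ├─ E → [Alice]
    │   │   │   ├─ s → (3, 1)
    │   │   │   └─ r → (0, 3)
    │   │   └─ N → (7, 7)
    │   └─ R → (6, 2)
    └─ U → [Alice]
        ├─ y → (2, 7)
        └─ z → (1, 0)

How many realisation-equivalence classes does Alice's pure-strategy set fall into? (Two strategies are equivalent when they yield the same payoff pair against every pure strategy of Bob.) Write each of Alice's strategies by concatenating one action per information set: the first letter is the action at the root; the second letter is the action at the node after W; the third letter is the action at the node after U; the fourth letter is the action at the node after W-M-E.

Alice has 16 pure strategies: WMys, WMyr, WMzs, WMzr, WRys, WRyr, WRzs, WRzr, UMys, UMyr, UMzs, UMzr, URys, URyr, URzs, URzr. Columns: E, N.
{WMys, WMzs} → row (3,1) (7,7)
{WMyr, WMzr} → row (0,3) (7,7)
{WRys, WRyr, WRzs, WRzr} → row (6,2) (6,2)
{UMys, UMyr, URys, URyr} → row (2,7) (2,7)
{UMzs, UMzr, URzs, URzr} → row (1,0) (1,0)
That's 5 distinct rows out of 16 strategies.

5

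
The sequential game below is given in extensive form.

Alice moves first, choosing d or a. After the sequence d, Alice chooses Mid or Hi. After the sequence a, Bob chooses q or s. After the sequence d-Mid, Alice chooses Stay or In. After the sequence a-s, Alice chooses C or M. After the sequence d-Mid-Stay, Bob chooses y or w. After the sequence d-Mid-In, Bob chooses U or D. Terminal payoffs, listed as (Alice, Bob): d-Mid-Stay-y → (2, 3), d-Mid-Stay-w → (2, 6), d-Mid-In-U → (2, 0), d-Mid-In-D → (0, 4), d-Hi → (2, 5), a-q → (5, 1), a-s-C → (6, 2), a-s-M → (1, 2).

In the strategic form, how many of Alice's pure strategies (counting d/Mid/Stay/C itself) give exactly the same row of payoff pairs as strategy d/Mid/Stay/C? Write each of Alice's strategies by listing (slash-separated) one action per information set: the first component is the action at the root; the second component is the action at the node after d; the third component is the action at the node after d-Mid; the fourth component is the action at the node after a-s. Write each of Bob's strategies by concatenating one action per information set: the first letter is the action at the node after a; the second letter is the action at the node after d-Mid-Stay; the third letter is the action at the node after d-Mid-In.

Row for d/Mid/Stay/C (columns qyU, qyD, qwU, qwD, syU, syD, swU, swD): (2,3) (2,3) (2,6) (2,6) (2,3) (2,3) (2,6) (2,6).
Under d/Mid/Stay/C, Alice's choice at the node after a-s can never be reached regardless of what Bob does, so varying those choices leaves every outcome unchanged.
Holding the reachable choices fixed and varying the unreachable one freely already gives 2 equivalent strategies.
No other strategy reproduces this row, so those 2 are the full class: d/Mid/Stay/C, d/Mid/Stay/M.

2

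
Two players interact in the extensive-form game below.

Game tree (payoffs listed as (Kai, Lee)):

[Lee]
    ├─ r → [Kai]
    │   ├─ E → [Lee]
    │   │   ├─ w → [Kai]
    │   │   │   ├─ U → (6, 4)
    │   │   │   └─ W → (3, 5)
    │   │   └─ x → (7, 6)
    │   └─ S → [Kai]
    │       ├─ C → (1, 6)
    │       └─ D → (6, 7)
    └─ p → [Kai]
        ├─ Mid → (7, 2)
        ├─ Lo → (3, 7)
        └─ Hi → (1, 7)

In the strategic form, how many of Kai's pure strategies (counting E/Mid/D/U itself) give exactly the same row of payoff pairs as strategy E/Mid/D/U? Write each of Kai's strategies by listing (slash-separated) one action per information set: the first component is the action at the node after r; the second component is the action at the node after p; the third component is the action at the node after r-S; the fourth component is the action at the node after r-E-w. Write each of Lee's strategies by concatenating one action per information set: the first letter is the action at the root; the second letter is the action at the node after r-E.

Row for E/Mid/D/U (columns rw, rx, pw, px): (6,4) (7,6) (7,2) (7,2).
Under E/Mid/D/U, Kai's choice at the node after r-S can never be reached regardless of what Lee does, so varying those choices leaves every outcome unchanged.
Holding the reachable choices fixed and varying the unreachable one freely already gives 2 equivalent strategies.
No other strategy reproduces this row, so those 2 are the full class: E/Mid/C/U, E/Mid/D/U.

2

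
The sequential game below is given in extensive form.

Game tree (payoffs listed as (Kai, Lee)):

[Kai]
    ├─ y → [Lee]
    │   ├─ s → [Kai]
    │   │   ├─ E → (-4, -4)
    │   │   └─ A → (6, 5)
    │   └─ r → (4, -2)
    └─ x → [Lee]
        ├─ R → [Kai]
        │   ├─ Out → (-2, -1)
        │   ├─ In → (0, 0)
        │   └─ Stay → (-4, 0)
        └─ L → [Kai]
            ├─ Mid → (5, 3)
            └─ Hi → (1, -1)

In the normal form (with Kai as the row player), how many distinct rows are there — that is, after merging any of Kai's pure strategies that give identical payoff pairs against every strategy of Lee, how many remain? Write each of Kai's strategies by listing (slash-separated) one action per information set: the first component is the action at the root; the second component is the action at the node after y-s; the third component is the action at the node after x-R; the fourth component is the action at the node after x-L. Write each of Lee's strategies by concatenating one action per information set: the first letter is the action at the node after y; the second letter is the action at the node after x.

8

Kai has 24 pure strategies: y/E/Out/Mid, y/E/Out/Hi, y/E/In/Mid, y/E/In/Hi, y/E/Stay/Mid, y/E/Stay/Hi, y/A/Out/Mid, y/A/Out/Hi, y/A/In/Mid, y/A/In/Hi, y/A/Stay/Mid, y/A/Stay/Hi, x/E/Out/Mid, x/E/Out/Hi, x/E/In/Mid, x/E/In/Hi, x/E/Stay/Mid, x/E/Stay/Hi, x/A/Out/Mid, x/A/Out/Hi, x/A/In/Mid, x/A/In/Hi, x/A/Stay/Mid, x/A/Stay/Hi. Columns: sR, sL, rR, rL.
{y/E/Out/Mid, y/E/Out/Hi, y/E/In/Mid, y/E/In/Hi, y/E/Stay/Mid, y/E/Stay/Hi} → row (-4,-4) (-4,-4) (4,-2) (4,-2)
{y/A/Out/Mid, y/A/Out/Hi, y/A/In/Mid, y/A/In/Hi, y/A/Stay/Mid, y/A/Stay/Hi} → row (6,5) (6,5) (4,-2) (4,-2)
{x/E/Out/Mid, x/A/Out/Mid} → row (-2,-1) (5,3) (-2,-1) (5,3)
{x/E/Out/Hi, x/A/Out/Hi} → row (-2,-1) (1,-1) (-2,-1) (1,-1)
{x/E/In/Mid, x/A/In/Mid} → row (0,0) (5,3) (0,0) (5,3)
{x/E/In/Hi, x/A/In/Hi} → row (0,0) (1,-1) (0,0) (1,-1)
{x/E/Stay/Mid, x/A/Stay/Mid} → row (-4,0) (5,3) (-4,0) (5,3)
{x/E/Stay/Hi, x/A/Stay/Hi} → row (-4,0) (1,-1) (-4,0) (1,-1)
That's 8 distinct rows out of 24 strategies.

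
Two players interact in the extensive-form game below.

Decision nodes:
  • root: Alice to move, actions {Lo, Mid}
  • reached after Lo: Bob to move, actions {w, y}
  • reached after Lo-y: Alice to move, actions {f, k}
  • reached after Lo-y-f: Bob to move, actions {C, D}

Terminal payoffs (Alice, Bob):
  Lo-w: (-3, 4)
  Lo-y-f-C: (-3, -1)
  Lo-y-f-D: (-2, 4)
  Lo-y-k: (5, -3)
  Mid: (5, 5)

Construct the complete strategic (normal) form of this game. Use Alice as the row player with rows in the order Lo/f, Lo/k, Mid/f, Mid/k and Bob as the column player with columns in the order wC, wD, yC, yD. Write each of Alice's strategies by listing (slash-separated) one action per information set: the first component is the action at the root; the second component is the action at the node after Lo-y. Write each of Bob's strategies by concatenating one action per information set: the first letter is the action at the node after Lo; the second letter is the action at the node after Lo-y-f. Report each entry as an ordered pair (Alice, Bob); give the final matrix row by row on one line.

Lo/f: (-3,4) (-3,4) (-3,-1) (-2,4) | Lo/k: (-3,4) (-3,4) (5,-3) (5,-3) | Mid/f: (5,5) (5,5) (5,5) (5,5) | Mid/k: (5,5) (5,5) (5,5) (5,5)

            wC       wD       yC       yD
 Lo/f   (-3,4)   (-3,4)  (-3,-1)   (-2,4)
 Lo/k   (-3,4)   (-3,4)   (5,-3)   (5,-3)
Mid/f    (5,5)    (5,5)    (5,5)    (5,5)
Mid/k    (5,5)    (5,5)    (5,5)    (5,5)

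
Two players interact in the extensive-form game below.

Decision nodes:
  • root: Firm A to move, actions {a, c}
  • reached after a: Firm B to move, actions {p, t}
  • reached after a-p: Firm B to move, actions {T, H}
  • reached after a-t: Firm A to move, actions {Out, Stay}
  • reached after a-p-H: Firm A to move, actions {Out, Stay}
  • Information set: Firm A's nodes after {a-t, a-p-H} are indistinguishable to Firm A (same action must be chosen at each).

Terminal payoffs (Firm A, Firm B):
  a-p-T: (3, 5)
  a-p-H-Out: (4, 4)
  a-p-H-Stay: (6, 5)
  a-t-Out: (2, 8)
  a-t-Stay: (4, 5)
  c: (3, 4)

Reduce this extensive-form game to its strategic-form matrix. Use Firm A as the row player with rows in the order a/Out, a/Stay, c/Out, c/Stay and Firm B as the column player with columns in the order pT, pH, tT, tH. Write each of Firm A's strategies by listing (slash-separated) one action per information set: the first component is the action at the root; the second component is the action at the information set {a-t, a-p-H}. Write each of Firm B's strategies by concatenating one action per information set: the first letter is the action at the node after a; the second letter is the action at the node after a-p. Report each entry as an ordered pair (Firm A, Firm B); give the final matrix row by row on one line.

a/Out: (3,5) (4,4) (2,8) (2,8) | a/Stay: (3,5) (6,5) (4,5) (4,5) | c/Out: (3,4) (3,4) (3,4) (3,4) | c/Stay: (3,4) (3,4) (3,4) (3,4)

Row a/Out: pT→(3,5), pH→(4,4), tT→(2,8), tH→(2,8)
Row a/Stay: pT→(3,5), pH→(6,5), tT→(4,5), tH→(4,5)
Row c/Out: pT→(3,4), pH→(3,4), tT→(3,4), tH→(3,4)
Row c/Stay: pT→(3,4), pH→(3,4), tT→(3,4), tH→(3,4)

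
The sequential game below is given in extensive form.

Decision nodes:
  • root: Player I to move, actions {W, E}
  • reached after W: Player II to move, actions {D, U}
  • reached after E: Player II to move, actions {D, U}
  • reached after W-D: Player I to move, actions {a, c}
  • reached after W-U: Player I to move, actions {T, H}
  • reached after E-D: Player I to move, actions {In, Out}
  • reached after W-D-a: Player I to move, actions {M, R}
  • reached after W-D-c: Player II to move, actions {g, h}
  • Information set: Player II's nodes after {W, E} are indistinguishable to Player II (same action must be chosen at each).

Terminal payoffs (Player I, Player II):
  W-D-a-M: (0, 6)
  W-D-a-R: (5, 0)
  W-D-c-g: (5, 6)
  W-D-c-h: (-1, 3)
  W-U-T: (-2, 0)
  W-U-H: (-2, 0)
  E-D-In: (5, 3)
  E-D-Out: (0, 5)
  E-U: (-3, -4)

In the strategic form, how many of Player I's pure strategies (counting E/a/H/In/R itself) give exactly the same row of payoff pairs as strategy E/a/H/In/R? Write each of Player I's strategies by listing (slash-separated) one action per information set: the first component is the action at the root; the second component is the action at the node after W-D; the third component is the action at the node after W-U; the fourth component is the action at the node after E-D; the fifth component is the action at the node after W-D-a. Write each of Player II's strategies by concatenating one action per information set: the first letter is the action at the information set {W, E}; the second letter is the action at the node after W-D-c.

Row for E/a/H/In/R (columns Dg, Dh, Ug, Uh): (5,3) (5,3) (-3,-4) (-3,-4).
Under E/a/H/In/R, Player I's choice at the node after W-D and at the node after W-U and at the node after W-D-a can never be reached regardless of what Player II does, so varying those choices leaves every outcome unchanged.
Holding the reachable choices fixed and varying the unreachable ones freely already gives 2 × 2 × 2 = 8 equivalent strategies.
No other strategy reproduces this row, so those 8 are the full class: E/a/T/In/M, E/a/T/In/R, E/a/H/In/M, E/a/H/In/R, E/c/T/In/M, E/c/T/In/R, E/c/H/In/M, E/c/H/In/R.

8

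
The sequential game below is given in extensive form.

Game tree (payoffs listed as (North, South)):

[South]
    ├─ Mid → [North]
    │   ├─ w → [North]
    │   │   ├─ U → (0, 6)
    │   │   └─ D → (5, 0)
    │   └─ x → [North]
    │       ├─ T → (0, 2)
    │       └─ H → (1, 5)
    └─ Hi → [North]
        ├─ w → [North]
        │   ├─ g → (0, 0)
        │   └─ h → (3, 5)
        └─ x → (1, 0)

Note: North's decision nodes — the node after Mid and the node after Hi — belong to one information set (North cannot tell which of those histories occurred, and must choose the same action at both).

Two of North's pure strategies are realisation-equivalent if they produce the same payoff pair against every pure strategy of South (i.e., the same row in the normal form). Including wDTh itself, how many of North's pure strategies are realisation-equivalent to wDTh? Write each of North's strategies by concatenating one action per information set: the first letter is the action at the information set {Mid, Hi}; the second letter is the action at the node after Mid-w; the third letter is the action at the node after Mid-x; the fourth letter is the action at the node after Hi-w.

2

Row for wDTh (columns Mid, Hi): (5,0) (3,5).
Under wDTh, North's choice at the node after Mid-x can never be reached regardless of what South does, so varying those choices leaves every outcome unchanged.
Holding the reachable choices fixed and varying the unreachable one freely already gives 2 equivalent strategies.
No other strategy reproduces this row, so those 2 are the full class: wDTh, wDHh.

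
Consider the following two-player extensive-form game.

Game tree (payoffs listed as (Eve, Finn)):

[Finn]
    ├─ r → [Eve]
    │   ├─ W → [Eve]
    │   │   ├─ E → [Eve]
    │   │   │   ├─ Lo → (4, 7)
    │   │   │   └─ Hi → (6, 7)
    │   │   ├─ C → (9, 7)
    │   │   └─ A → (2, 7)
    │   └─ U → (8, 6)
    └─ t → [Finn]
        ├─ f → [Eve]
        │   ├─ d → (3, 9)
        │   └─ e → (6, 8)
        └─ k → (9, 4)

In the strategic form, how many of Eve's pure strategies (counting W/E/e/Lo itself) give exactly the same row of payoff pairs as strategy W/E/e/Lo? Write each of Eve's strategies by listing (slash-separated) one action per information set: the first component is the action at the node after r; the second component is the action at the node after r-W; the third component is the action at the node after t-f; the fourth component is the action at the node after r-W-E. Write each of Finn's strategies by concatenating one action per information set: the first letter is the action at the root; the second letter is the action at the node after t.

Row for W/E/e/Lo (columns rf, rk, tf, tk): (4,7) (4,7) (6,8) (9,4).
Every one of Eve's information sets is on the play path for some reply by Finn when Eve follows W/E/e/Lo.
Changing the action at any of them therefore changes at least one column, so only W/E/e/Lo itself gives this row.

1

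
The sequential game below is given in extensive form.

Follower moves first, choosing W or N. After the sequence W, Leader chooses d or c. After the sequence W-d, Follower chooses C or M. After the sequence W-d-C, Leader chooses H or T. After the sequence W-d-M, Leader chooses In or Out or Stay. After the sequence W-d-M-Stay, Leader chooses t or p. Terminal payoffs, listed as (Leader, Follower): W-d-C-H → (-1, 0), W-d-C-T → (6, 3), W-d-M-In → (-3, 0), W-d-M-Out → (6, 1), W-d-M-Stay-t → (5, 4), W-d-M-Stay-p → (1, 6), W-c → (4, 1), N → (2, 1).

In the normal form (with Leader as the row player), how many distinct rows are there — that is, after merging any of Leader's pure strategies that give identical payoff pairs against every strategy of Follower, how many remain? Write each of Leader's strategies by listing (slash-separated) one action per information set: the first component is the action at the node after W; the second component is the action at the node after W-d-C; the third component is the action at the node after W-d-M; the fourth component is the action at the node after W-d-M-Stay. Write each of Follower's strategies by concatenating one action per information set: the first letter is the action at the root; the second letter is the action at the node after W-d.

Leader has 24 pure strategies: d/H/In/t, d/H/In/p, d/H/Out/t, d/H/Out/p, d/H/Stay/t, d/H/Stay/p, d/T/In/t, d/T/In/p, d/T/Out/t, d/T/Out/p, d/T/Stay/t, d/T/Stay/p, c/H/In/t, c/H/In/p, c/H/Out/t, c/H/Out/p, c/H/Stay/t, c/H/Stay/p, c/T/In/t, c/T/In/p, c/T/Out/t, c/T/Out/p, c/T/Stay/t, c/T/Stay/p. Columns: WC, WM, NC, NM.
{d/H/In/t, d/H/In/p} → row (-1,0) (-3,0) (2,1) (2,1)
{d/H/Out/t, d/H/Out/p} → row (-1,0) (6,1) (2,1) (2,1)
{d/H/Stay/t} → row (-1,0) (5,4) (2,1) (2,1)
{d/H/Stay/p} → row (-1,0) (1,6) (2,1) (2,1)
{d/T/In/t, d/T/In/p} → row (6,3) (-3,0) (2,1) (2,1)
{d/T/Out/t, d/T/Out/p} → row (6,3) (6,1) (2,1) (2,1)
{d/T/Stay/t} → row (6,3) (5,4) (2,1) (2,1)
{d/T/Stay/p} → row (6,3) (1,6) (2,1) (2,1)
{c/H/In/t, c/H/In/p, c/H/Out/t, c/H/Out/p, c/H/Stay/t, c/H/Stay/p, c/T/In/t, c/T/In/p, c/T/Out/t, c/T/Out/p, c/T/Stay/t, c/T/Stay/p} → row (4,1) (4,1) (2,1) (2,1)
That's 9 distinct rows out of 24 strategies.

9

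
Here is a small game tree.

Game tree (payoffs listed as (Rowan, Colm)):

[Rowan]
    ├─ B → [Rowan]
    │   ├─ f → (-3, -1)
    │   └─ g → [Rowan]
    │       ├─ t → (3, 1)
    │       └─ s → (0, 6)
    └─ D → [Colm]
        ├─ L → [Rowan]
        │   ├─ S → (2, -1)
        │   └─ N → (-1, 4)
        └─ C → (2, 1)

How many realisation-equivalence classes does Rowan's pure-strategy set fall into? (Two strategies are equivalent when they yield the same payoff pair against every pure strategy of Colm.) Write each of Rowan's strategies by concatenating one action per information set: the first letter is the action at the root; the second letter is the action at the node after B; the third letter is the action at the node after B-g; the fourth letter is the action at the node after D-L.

5

Rowan has 16 pure strategies: BftS, BftN, BfsS, BfsN, BgtS, BgtN, BgsS, BgsN, DftS, DftN, DfsS, DfsN, DgtS, DgtN, DgsS, DgsN. Columns: L, C.
{BftS, BftN, BfsS, BfsN} → row (-3,-1) (-3,-1)
{BgtS, BgtN} → row (3,1) (3,1)
{BgsS, BgsN} → row (0,6) (0,6)
{DftS, DfsS, DgtS, DgsS} → row (2,-1) (2,1)
{DftN, DfsN, DgtN, DgsN} → row (-1,4) (2,1)
That's 5 distinct rows out of 16 strategies.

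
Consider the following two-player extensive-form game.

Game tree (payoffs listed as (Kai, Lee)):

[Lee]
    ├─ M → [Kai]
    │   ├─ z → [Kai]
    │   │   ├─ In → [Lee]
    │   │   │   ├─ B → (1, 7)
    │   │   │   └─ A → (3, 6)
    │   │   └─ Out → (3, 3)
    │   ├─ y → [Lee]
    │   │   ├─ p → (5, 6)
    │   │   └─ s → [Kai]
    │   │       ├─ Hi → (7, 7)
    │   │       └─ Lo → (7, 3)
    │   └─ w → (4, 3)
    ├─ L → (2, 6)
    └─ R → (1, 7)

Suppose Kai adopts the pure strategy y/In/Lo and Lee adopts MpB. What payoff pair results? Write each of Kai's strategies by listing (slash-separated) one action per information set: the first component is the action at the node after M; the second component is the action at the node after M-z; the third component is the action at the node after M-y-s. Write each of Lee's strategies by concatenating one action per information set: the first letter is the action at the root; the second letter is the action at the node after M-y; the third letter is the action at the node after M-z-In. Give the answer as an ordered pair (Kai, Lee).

(5, 6)

Trace the play path from the root:
  Lee plays M
  Kai plays y at [M]
  Lee plays p at [M-y]
→ terminal payoff (5, 6).
(Kai's choice at the node after M-z is never reached on this path, so it doesn't affect the outcome.)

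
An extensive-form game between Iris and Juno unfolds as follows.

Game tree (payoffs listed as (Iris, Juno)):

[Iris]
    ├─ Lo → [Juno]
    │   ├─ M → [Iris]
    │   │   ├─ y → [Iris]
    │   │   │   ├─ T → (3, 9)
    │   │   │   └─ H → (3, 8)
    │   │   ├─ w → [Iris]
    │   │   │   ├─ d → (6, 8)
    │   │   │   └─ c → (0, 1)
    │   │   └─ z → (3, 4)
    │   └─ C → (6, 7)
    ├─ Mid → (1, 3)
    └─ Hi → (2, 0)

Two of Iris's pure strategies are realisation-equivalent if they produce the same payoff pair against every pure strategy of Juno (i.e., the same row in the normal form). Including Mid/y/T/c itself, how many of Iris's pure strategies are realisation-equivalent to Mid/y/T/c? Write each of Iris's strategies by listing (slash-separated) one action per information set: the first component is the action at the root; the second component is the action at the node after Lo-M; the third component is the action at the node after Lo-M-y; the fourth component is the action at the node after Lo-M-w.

Row for Mid/y/T/c (columns M, C): (1,3) (1,3).
Under Mid/y/T/c, Iris's choice at the node after Lo-M and at the node after Lo-M-y and at the node after Lo-M-w can never be reached regardless of what Juno does, so varying those choices leaves every outcome unchanged.
Holding the reachable choices fixed and varying the unreachable ones freely already gives 3 × 2 × 2 = 12 equivalent strategies.
No other strategy reproduces this row, so those 12 are the full class: Mid/y/T/d, Mid/y/T/c, Mid/y/H/d, Mid/y/H/c, Mid/w/T/d, Mid/w/T/c, Mid/w/H/d, Mid/w/H/c, Mid/z/T/d, Mid/z/T/c, Mid/z/H/d, Mid/z/H/c.

12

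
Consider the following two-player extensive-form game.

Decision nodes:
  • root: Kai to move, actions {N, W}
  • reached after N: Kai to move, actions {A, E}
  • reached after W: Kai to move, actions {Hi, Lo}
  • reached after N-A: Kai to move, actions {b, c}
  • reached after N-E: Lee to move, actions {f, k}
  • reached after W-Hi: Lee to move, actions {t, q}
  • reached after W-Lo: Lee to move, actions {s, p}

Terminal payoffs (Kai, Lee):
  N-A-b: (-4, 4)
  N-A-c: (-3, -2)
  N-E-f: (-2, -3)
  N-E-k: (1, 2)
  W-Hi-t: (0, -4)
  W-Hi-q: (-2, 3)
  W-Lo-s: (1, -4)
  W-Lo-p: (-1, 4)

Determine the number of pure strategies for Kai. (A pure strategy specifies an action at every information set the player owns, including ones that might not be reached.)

16

Kai owns the root with actions {N, W} — two choices.
Kai owns the node after N with actions {A, E} — two choices.
Kai owns the node after W with actions {Hi, Lo} — two choices.
Kai owns the node after N-A with actions {b, c} — two choices.
A pure strategy fixes one action at each information set independently, so the count is the product 2 × 2 × 2 × 2 = 16.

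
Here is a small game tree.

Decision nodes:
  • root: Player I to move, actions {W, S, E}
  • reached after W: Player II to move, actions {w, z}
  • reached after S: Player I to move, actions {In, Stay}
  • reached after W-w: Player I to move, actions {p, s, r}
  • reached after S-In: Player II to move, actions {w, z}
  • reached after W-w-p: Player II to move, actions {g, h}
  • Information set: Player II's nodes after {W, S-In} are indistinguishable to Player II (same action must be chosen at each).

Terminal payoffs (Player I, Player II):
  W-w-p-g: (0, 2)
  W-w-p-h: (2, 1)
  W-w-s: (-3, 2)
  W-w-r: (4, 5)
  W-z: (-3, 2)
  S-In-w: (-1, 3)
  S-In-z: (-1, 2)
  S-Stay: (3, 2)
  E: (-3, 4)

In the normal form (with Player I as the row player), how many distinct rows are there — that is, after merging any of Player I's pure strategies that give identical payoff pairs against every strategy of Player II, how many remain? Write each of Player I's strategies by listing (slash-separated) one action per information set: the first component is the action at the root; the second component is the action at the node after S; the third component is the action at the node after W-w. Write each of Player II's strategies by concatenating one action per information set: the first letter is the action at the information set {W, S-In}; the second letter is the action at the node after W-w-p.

6

Player I has 18 pure strategies: W/In/p, W/In/s, W/In/r, W/Stay/p, W/Stay/s, W/Stay/r, S/In/p, S/In/s, S/In/r, S/Stay/p, S/Stay/s, S/Stay/r, E/In/p, E/In/s, E/In/r, E/Stay/p, E/Stay/s, E/Stay/r. Columns: wg, wh, zg, zh.
{W/In/p, W/Stay/p} → row (0,2) (2,1) (-3,2) (-3,2)
{W/In/s, W/Stay/s} → row (-3,2) (-3,2) (-3,2) (-3,2)
{W/In/r, W/Stay/r} → row (4,5) (4,5) (-3,2) (-3,2)
{S/In/p, S/In/s, S/In/r} → row (-1,3) (-1,3) (-1,2) (-1,2)
{S/Stay/p, S/Stay/s, S/Stay/r} → row (3,2) (3,2) (3,2) (3,2)
{E/In/p, E/In/s, E/In/r, E/Stay/p, E/Stay/s, E/Stay/r} → row (-3,4) (-3,4) (-3,4) (-3,4)
That's 6 distinct rows out of 18 strategies.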